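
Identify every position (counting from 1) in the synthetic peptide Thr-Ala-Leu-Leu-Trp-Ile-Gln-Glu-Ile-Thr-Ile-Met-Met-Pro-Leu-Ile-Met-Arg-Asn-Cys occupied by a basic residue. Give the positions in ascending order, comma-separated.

The basic amino acids are Lys (K), Arg (R), and His (H).
Matching residues: Arg18.

18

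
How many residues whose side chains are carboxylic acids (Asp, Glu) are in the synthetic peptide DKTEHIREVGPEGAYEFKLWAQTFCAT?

Matching residues: D1, E4, E8, E12, E16.

5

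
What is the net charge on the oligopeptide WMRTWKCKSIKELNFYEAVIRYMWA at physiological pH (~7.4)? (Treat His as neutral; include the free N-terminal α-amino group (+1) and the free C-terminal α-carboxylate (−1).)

Near pH 7.4, K and R contribute +1 each, D and E contribute −1 each, and every other side chain (His included, as stated) is uncharged.
Positive (K, R): R3, K6, K8, K11, R21 → +5.
Negative (D, E): E12, E17 → −2.
The N-terminus (+1) and C-terminus (−1) cancel.
Net charge = (+5) + (−2) = +3.

+3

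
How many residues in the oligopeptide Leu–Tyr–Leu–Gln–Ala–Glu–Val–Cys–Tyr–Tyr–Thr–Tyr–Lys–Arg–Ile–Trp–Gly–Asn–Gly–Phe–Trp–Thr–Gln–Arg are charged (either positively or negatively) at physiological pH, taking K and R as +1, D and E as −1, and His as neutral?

Charged side chains at pH ~7.4: K, R (positive); D, E (negative).
Matching residues: Glu6, Lys13, Arg14, Arg24.

4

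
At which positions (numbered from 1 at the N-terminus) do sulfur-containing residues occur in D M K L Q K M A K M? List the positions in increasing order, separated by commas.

Cysteine (C, thiol) and methionine (M, thioether) are the two sulfur-containing amino acids.
Matching residues: M2, M7, M10.

2, 7, 10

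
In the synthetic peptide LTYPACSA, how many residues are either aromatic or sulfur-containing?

2

Aromatic: F, W, Y. Sulfur-containing: C, M.
Aromatic residues here: Y3 (1).
Sulfur-containing residues here: C6 (1).
The two groups share no amino acid, so total = 1 + 1 = 2.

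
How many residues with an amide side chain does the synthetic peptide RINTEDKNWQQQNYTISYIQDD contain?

Asparagine (N) and glutamine (Q) have uncharged amide side chains.
Matching residues: N3, N8, Q10, Q11, Q12, N13, Q20.

7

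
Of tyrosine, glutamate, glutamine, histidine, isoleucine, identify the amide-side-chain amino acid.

Asparagine (N) and glutamine (Q) have uncharged amide side chains.
Of the listed options, only glutamine belongs to this group.

glutamine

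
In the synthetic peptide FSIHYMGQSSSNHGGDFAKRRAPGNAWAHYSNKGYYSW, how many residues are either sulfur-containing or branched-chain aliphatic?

Sulfur-containing: C, M. Branched-chain aliphatic: I, L, V.
Sulfur-containing residues here: M6 (1).
Branched-chain aliphatic residues here: I3 (1).
The two groups share no amino acid, so total = 1 + 1 = 2.

2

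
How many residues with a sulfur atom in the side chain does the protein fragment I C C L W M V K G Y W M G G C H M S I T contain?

The sulfur-bearing residues are cysteine (–SH) and methionine (–S–CH₃).
Matching residues: C2, C3, M6, M12, C15, M17.

6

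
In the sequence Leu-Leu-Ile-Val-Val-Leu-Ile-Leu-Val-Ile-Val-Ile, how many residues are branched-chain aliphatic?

The BCAAs are Val, Leu, and Ile — aliphatic side chains with a branch point.
Matching residues: Leu1, Leu2, Ile3, Val4, Val5, Leu6, Ile7, Leu8, Val9, Ile10, Val11, Ile12.

12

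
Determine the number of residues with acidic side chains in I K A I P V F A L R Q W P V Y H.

0

Aspartate (D) and glutamate (E) have carboxylic-acid side chains and are the acidic amino acids.
None of the 16 residues belong to this group.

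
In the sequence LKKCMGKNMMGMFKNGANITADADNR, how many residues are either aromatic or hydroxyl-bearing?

Aromatic: F, W, Y. Hydroxyl-bearing: S, T, Y.
Aromatic residues here: F13 (1).
Hydroxyl-bearing residues here: T20 (1).
(Y belongs to both groups, but none appear in this sequence.) Total = 1 + 1 = 2.

2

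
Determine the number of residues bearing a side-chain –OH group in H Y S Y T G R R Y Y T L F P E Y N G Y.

S, T, and Y are the three residues with a side-chain hydroxyl.
Matching residues: Y2, S3, Y4, T5, Y9, Y10, T11, Y16, Y19.

9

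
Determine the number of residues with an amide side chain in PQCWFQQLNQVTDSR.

Asparagine (N) and glutamine (Q) have uncharged amide side chains.
Matching residues: Q2, Q6, Q7, N9, Q10.

5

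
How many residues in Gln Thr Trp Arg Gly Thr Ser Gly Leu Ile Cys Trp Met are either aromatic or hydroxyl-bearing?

5

Aromatic: F, W, Y. Hydroxyl-bearing: S, T, Y.
Aromatic residues here: Trp3, Trp12 (2).
Hydroxyl-bearing residues here: Thr2, Thr6, Ser7 (3).
(Y belongs to both groups, but none appear in this sequence.) Total = 2 + 3 = 5.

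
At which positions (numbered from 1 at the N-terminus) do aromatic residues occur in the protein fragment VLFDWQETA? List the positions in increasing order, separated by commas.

3, 5

The aromatic amino acids are Phe (F, benzyl), Trp (W, indole), and Tyr (Y, phenol).
Matching residues: F3, W5.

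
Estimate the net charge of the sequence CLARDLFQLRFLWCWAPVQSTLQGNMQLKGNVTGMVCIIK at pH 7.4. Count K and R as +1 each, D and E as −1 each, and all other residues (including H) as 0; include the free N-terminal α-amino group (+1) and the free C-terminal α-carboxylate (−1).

Positive (K, R): R4, R10, K29, K40 → +4.
Negative (D, E): D5 → −1.
The N-terminus (+1) and C-terminus (−1) cancel.
Net charge = (+4) + (−1) = +3.

+3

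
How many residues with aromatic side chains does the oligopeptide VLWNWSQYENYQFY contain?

Phenylalanine (F), tryptophan (W), and tyrosine (Y) have aromatic ring side chains.
Matching residues: W3, W5, Y8, Y11, F13, Y14.

6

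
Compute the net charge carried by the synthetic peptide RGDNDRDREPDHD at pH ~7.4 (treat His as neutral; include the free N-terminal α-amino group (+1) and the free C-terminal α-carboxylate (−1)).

-3

The side chains ionized at physiological pH are Lys/Arg (+1) and Asp/Glu (−1); with His treated as neutral, nothing else contributes.
Positive (K, R): R1, R6, R8 → +3.
Negative (D, E): D3, D5, D7, E9, D11, D13 → −6.
The N-terminus (+1) and C-terminus (−1) cancel.
Net charge = (+3) + (−6) = −3.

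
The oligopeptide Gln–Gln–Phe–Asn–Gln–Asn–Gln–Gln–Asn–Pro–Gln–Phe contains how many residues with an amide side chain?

9

Asparagine (N) and glutamine (Q) have uncharged amide side chains.
Matching residues: Gln1, Gln2, Asn4, Gln5, Asn6, Gln7, Gln8, Asn9, Gln11.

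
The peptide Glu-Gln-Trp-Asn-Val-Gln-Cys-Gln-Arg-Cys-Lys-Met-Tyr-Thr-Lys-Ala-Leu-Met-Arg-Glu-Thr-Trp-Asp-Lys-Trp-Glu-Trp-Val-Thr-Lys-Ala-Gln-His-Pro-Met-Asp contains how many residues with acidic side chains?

5

The acidic residues are Asp (D) and Glu (E), whose side chains end in a carboxylate group.
Matching residues: Glu1, Glu20, Asp23, Glu26, Asp36.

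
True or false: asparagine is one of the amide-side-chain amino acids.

The amide-side-chain residues are Asn (N) and Gln (Q).
Asparagine is in this group.

True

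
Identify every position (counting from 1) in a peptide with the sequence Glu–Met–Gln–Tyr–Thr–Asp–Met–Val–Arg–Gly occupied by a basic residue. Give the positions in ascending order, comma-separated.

The basic amino acids are Lys (K), Arg (R), and His (H).
Matching residues: Arg9.

9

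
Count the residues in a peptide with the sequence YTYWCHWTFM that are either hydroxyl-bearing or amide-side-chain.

4

Hydroxyl-bearing: S, T, Y. Amide-side-chain: N, Q.
Hydroxyl-bearing residues here: Y1, T2, Y3, T8 (4).
Amide-side-chain residues here: none (0).
The two groups share no amino acid, so total = 4 + 0 = 4.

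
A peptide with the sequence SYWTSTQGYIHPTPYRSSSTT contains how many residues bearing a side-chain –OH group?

13

The –OH-bearing residues are Ser, Thr (aliphatic alcohols), and Tyr (phenol).
Matching residues: S1, Y2, T4, S5, T6, Y9, T13, Y15, S17, S18, S19, T20, T21.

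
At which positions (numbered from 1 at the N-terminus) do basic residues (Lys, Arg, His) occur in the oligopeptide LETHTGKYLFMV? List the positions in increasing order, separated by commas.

4, 7

Matching residues: H4, K7.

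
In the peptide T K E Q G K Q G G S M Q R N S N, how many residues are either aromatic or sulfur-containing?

Aromatic: F, W, Y. Sulfur-containing: C, M.
Aromatic residues here: none (0).
Sulfur-containing residues here: M11 (1).
The two groups share no amino acid, so total = 0 + 1 = 1.

1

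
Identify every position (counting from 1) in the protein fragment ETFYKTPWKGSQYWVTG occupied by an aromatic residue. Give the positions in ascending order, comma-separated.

3, 4, 8, 13, 14

Matching residues: F3, Y4, W8, Y13, W14.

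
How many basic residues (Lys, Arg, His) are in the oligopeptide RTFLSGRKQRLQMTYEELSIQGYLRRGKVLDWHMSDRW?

9

Matching residues: R1, R7, K8, R10, R25, R26, K28, H33, R37.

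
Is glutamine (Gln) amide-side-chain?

Yes

Only N (asparagine) and Q (glutamine) carry a side-chain carboxamide.
Glutamine is in this group.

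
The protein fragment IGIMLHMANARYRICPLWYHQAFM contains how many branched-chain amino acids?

5

V, L, and I make up the branched-chain aliphatic group.
Matching residues: I1, I3, L5, I14, L17.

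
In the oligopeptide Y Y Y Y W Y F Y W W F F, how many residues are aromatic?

The aromatic amino acids are Phe (F, benzyl), Trp (W, indole), and Tyr (Y, phenol).
Matching residues: Y1, Y2, Y3, Y4, W5, Y6, F7, Y8, W9, W10, F11, F12.

12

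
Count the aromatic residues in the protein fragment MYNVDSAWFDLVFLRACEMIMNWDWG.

F, W, and Y each carry an aromatic ring on the side chain.
Matching residues: Y2, W8, F9, F13, W23, W25.

6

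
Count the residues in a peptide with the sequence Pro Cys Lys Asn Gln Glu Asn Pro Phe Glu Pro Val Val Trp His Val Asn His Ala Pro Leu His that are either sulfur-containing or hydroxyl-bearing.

Sulfur-containing: C, M. Hydroxyl-bearing: S, T, Y.
Sulfur-containing residues here: Cys2 (1).
Hydroxyl-bearing residues here: none (0).
The two groups share no amino acid, so total = 1 + 0 = 1.

1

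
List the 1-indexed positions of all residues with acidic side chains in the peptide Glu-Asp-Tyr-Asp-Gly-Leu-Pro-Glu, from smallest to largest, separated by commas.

1, 2, 4, 8

The acidic residues are Asp (D) and Glu (E), whose side chains end in a carboxylate group.
Matching residues: Glu1, Asp2, Asp4, Glu8.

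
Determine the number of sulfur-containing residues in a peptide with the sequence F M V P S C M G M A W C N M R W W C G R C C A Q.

The sulfur-bearing residues are cysteine (–SH) and methionine (–S–CH₃).
Matching residues: M2, C6, M7, M9, C12, M14, C18, C21, C22.

9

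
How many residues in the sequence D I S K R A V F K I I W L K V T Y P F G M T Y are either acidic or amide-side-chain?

1

Acidic: D, E. Amide-side-chain: N, Q.
Acidic residues here: D1 (1).
Amide-side-chain residues here: none (0).
The two groups share no amino acid, so total = 1 + 0 = 1.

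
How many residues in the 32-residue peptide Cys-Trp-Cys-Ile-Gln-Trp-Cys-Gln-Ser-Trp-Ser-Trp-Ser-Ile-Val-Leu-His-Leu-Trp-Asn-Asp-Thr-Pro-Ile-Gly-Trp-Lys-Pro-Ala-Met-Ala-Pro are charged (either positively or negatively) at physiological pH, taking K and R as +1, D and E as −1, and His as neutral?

Charged side chains at pH ~7.4: K, R (positive); D, E (negative).
Matching residues: Asp21, Lys27.

2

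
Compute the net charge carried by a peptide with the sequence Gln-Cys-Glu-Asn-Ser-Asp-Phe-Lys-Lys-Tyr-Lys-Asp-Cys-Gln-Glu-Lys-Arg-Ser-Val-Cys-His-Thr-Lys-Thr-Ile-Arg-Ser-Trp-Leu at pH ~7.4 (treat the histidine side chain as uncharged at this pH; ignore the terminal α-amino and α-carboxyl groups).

+3

At pH ~7.4 the Lys and Arg side chains are protonated (+1), the Asp and Glu side chains are deprotonated (−1), and with His taken as neutral all other side chains carry no charge.
Positive (K, R): Lys8, Lys9, Lys11, Lys16, Arg17, Lys23, Arg26 → +7.
Negative (D, E): Glu3, Asp6, Asp12, Glu15 → −4.
Net charge = (+7) + (−4) = +3.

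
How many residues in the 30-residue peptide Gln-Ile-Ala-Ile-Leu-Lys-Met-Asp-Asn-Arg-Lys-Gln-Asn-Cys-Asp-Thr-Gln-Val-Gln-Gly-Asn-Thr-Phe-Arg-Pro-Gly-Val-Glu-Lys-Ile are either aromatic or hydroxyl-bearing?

Aromatic: F, W, Y. Hydroxyl-bearing: S, T, Y.
Aromatic residues here: Phe23 (1).
Hydroxyl-bearing residues here: Thr16, Thr22 (2).
(Y belongs to both groups, but none appear in this sequence.) Total = 1 + 2 = 3.

3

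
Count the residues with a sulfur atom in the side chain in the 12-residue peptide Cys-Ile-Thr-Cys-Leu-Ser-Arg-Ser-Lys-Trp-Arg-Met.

Only Cys (C) and Met (M) have a sulfur atom in the side chain.
Matching residues: Cys1, Cys4, Met12.

3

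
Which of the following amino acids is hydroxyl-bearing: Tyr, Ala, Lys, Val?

Tyr

Serine (S), threonine (T), and tyrosine (Y) each carry a hydroxyl group on the side chain.
Of the listed options, only Tyr belongs to this group.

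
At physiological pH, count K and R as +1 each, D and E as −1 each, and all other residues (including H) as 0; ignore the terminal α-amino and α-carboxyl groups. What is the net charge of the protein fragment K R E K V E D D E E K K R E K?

0

Positive (K, R): K1, R2, K4, K11, K12, R13, K15 → +7.
Negative (D, E): E3, E6, D7, D8, E9, E10, E14 → −7.
Net charge = (+7) + (−7) = 0.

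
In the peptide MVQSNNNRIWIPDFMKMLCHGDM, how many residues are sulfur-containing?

5

The sulfur-bearing residues are cysteine (–SH) and methionine (–S–CH₃).
Matching residues: M1, M15, M17, C19, M23.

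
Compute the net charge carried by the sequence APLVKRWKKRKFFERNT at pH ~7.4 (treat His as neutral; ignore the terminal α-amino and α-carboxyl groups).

At pH ~7.4 the Lys and Arg side chains are protonated (+1), the Asp and Glu side chains are deprotonated (−1), and with His taken as neutral all other side chains carry no charge.
Positive (K, R): K5, R6, K8, K9, R10, K11, R15 → +7.
Negative (D, E): E14 → −1.
Net charge = (+7) + (−1) = +6.

+6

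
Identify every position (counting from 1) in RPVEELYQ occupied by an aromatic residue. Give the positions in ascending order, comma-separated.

The aromatic amino acids are Phe (F, benzyl), Trp (W, indole), and Tyr (Y, phenol).
Matching residues: Y7.

7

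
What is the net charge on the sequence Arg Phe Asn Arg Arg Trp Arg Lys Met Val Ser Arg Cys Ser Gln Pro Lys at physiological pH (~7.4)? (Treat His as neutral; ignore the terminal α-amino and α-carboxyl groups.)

+7

Near pH 7.4, K and R contribute +1 each, D and E contribute −1 each, and every other side chain (His included, as stated) is uncharged.
Positive (K, R): Arg1, Arg4, Arg5, Arg7, Lys8, Arg12, Lys17 → +7.
Negative (D, E): none → −0.
Net charge = (+7) + (−0) = +7.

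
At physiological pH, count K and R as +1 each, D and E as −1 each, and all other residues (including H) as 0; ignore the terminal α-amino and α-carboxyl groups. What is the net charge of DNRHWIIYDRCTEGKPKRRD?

+2

Positive (K, R): R3, R10, K15, K17, R18, R19 → +6.
Negative (D, E): D1, D9, E13, D20 → −4.
Net charge = (+6) + (−4) = +2.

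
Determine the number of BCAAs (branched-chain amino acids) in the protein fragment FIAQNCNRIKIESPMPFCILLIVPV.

9

Valine (V), leucine (L), and isoleucine (I) are the branched-chain amino acids.
Matching residues: I2, I9, I11, I19, L20, L21, I22, V23, V25.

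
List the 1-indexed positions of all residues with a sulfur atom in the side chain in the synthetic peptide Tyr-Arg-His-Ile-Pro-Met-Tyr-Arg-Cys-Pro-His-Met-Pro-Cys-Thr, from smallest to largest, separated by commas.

Cysteine (C, thiol) and methionine (M, thioether) are the two sulfur-containing amino acids.
Matching residues: Met6, Cys9, Met12, Cys14.

6, 9, 12, 14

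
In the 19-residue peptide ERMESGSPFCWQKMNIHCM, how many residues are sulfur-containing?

5

The sulfur-bearing residues are cysteine (–SH) and methionine (–S–CH₃).
Matching residues: M3, C10, M14, C18, M19.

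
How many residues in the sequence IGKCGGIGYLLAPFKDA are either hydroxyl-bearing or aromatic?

Hydroxyl-bearing: S, T, Y. Aromatic: F, W, Y.
Hydroxyl-bearing residues here: Y9 (1).
Aromatic residues here: Y9, F14 (2).
Y is in both groups, so the 1 Y residue must not be double-counted.
Total = 1 + 2 − 1 = 2.

2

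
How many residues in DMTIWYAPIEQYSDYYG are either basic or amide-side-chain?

1

Basic: H, K, R. Amide-side-chain: N, Q.
Basic residues here: none (0).
Amide-side-chain residues here: Q11 (1).
The two groups share no amino acid, so total = 0 + 1 = 1.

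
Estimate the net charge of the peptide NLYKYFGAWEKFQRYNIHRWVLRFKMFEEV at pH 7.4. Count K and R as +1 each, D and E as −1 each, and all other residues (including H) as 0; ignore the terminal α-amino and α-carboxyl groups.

+3

Positive (K, R): K4, K11, R14, R19, R23, K25 → +6.
Negative (D, E): E10, E28, E29 → −3.
Net charge = (+6) + (−3) = +3.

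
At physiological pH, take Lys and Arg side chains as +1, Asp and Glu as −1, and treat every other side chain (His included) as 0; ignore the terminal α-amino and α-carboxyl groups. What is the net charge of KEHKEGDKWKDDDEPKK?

Positive (K, R): K1, K4, K8, K10, K16, K17 → +6.
Negative (D, E): E2, E5, D7, D11, D12, D13, E14 → −7.
Net charge = (+6) + (−7) = −1.

-1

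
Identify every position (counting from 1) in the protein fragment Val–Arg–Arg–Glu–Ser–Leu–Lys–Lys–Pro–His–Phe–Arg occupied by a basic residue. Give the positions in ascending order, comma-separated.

2, 3, 7, 8, 10, 12

K, R, and H are the three residues with basic side chains (ε-amine, guanidinium, and imidazole respectively).
Matching residues: Arg2, Arg3, Lys7, Lys8, His10, Arg12.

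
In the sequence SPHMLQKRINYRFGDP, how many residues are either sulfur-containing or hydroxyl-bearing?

3

Sulfur-containing: C, M. Hydroxyl-bearing: S, T, Y.
Sulfur-containing residues here: M4 (1).
Hydroxyl-bearing residues here: S1, Y11 (2).
The two groups share no amino acid, so total = 1 + 2 = 3.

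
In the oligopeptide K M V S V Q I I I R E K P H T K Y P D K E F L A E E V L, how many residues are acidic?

The acidic residues are Asp (D) and Glu (E), whose side chains end in a carboxylate group.
Matching residues: E11, D19, E21, E25, E26.

5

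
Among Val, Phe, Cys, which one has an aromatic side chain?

Phe

F, W, and Y each carry an aromatic ring on the side chain.
Of the listed options, only Phe belongs to this group.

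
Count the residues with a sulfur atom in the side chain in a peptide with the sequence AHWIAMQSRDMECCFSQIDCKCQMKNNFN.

Only Cys (C) and Met (M) have a sulfur atom in the side chain.
Matching residues: M6, M11, C13, C14, C20, C22, M24.

7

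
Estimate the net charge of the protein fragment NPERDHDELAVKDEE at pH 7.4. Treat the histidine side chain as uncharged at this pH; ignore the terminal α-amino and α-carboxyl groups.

-5

Near pH 7.4, K and R contribute +1 each, D and E contribute −1 each, and every other side chain (His included, as stated) is uncharged.
Positive (K, R): R4, K12 → +2.
Negative (D, E): E3, D5, D7, E8, D13, E14, E15 → −7.
Net charge = (+2) + (−7) = −5.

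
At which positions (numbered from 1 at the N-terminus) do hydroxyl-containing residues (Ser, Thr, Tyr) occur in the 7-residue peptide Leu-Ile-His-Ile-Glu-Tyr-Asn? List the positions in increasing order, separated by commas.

Matching residues: Tyr6.

6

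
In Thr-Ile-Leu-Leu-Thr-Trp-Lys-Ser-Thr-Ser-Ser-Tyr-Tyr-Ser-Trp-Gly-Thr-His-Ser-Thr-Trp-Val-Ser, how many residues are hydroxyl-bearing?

The –OH-bearing residues are Ser, Thr (aliphatic alcohols), and Tyr (phenol).
Matching residues: Thr1, Thr5, Ser8, Thr9, Ser10, Ser11, Tyr12, Tyr13, Ser14, Thr17, Ser19, Thr20, Ser23.

13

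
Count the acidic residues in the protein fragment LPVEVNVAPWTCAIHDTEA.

3

The acidic residues are Asp (D) and Glu (E), whose side chains end in a carboxylate group.
Matching residues: E4, D16, E18.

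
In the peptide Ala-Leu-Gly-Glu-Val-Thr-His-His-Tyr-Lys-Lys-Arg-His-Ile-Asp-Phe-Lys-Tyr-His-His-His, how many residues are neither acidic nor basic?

Acidic: D, E. Basic: K, R, H. All other residues are neither.
Matching residues: Ala1, Leu2, Gly3, Val5, Thr6, Tyr9, Ile14, Phe16, Tyr18.

9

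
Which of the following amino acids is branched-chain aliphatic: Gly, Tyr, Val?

V, L, and I make up the branched-chain aliphatic group.
Of the listed options, only Val belongs to this group.

Val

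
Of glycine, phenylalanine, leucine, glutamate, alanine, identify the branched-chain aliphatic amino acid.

leucine

The BCAAs are Val, Leu, and Ile — aliphatic side chains with a branch point.
Of the listed options, only leucine belongs to this group.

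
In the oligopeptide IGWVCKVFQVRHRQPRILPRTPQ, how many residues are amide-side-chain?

Only N (asparagine) and Q (glutamine) carry a side-chain carboxamide.
Matching residues: Q9, Q14, Q23.

3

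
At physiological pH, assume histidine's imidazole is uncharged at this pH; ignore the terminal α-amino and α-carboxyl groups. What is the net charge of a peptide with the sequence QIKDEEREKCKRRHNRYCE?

+2

At pH ~7.4 the Lys and Arg side chains are protonated (+1), the Asp and Glu side chains are deprotonated (−1), and with His taken as neutral all other side chains carry no charge.
Positive (K, R): K3, R7, K9, K11, R12, R13, R16 → +7.
Negative (D, E): D4, E5, E6, E8, E19 → −5.
Net charge = (+7) + (−5) = +2.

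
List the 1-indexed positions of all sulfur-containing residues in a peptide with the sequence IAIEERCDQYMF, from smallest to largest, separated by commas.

Only Cys (C) and Met (M) have a sulfur atom in the side chain.
Matching residues: C7, M11.

7, 11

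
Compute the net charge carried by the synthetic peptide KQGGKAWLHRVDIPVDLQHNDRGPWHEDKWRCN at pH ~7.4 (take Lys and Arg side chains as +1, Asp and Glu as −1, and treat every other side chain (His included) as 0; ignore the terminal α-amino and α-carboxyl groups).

Positive (K, R): K1, K5, R10, R22, K29, R31 → +6.
Negative (D, E): D12, D16, D21, E27, D28 → −5.
Net charge = (+6) + (−5) = +1.

+1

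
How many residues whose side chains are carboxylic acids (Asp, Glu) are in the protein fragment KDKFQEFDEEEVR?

6

Matching residues: D2, E6, D8, E9, E10, E11.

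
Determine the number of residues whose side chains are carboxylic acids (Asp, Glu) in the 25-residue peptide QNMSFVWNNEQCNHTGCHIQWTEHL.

Matching residues: E10, E23.

2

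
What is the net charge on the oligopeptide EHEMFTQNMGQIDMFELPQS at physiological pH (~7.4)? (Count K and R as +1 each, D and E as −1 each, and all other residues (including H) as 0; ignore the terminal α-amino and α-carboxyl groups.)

Positive (K, R): none → +0.
Negative (D, E): E1, E3, D13, E16 → −4.
Net charge = (+0) + (−4) = −4.

-4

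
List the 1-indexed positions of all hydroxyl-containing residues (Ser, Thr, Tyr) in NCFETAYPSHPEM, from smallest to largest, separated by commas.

5, 7, 9

Matching residues: T5, Y7, S9.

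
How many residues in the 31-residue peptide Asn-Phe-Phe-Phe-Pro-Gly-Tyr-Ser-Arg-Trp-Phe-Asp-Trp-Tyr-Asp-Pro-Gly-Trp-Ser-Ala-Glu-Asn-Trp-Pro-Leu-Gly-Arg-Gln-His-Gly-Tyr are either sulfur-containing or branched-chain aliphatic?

Sulfur-containing: C, M. Branched-chain aliphatic: I, L, V.
Sulfur-containing residues here: none (0).
Branched-chain aliphatic residues here: Leu25 (1).
The two groups share no amino acid, so total = 0 + 1 = 1.

1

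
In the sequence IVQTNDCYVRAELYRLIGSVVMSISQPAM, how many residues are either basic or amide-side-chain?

Basic: H, K, R. Amide-side-chain: N, Q.
Basic residues here: R10, R15 (2).
Amide-side-chain residues here: Q3, N5, Q26 (3).
The two groups share no amino acid, so total = 2 + 3 = 5.

5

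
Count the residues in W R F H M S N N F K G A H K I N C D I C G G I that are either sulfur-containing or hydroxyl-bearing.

Sulfur-containing: C, M. Hydroxyl-bearing: S, T, Y.
Sulfur-containing residues here: M5, C17, C20 (3).
Hydroxyl-bearing residues here: S6 (1).
The two groups share no amino acid, so total = 3 + 1 = 4.

4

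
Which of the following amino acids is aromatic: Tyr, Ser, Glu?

Tyr

The aromatic amino acids are Phe (F, benzyl), Trp (W, indole), and Tyr (Y, phenol).
Of the listed options, only Tyr belongs to this group.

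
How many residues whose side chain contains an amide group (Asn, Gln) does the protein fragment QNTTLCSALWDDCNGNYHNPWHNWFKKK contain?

Matching residues: Q1, N2, N14, N16, N19, N23.

6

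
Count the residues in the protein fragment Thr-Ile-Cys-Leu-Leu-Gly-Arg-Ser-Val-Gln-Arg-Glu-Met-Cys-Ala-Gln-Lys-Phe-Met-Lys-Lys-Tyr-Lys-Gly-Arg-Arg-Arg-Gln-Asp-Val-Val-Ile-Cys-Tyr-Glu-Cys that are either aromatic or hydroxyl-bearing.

5

Aromatic: F, W, Y. Hydroxyl-bearing: S, T, Y.
Aromatic residues here: Phe18, Tyr22, Tyr34 (3).
Hydroxyl-bearing residues here: Thr1, Ser8, Tyr22, Tyr34 (4).
Y is in both groups, so the 2 Y residues must not be double-counted.
Total = 3 + 4 − 2 = 5.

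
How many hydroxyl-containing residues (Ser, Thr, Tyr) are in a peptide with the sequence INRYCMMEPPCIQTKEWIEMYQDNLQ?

3

Matching residues: Y4, T14, Y21.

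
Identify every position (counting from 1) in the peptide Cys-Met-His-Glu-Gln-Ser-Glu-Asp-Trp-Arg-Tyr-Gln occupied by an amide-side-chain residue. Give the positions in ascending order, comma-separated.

Asparagine (N) and glutamine (Q) have uncharged amide side chains.
Matching residues: Gln5, Gln12.

5, 12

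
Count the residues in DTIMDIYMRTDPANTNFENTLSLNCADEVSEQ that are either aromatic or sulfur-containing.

5

Aromatic: F, W, Y. Sulfur-containing: C, M.
Aromatic residues here: Y7, F17 (2).
Sulfur-containing residues here: M4, M8, C25 (3).
The two groups share no amino acid, so total = 2 + 3 = 5.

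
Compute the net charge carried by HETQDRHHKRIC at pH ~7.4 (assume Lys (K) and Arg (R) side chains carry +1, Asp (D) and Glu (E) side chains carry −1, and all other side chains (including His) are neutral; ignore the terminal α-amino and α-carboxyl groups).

+1

Positive (K, R): R6, K9, R10 → +3.
Negative (D, E): E2, D5 → −2.
Net charge = (+3) + (−2) = +1.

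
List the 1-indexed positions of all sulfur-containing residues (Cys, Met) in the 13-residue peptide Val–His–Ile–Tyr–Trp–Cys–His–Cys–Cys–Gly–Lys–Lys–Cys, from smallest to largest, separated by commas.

6, 8, 9, 13

Matching residues: Cys6, Cys8, Cys9, Cys13.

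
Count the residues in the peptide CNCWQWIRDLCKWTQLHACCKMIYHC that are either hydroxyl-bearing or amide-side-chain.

Hydroxyl-bearing: S, T, Y. Amide-side-chain: N, Q.
Hydroxyl-bearing residues here: T14, Y24 (2).
Amide-side-chain residues here: N2, Q5, Q15 (3).
The two groups share no amino acid, so total = 2 + 3 = 5.

5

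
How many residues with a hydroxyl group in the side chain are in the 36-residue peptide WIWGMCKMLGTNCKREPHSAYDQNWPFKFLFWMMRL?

3

The –OH-bearing residues are Ser, Thr (aliphatic alcohols), and Tyr (phenol).
Matching residues: T11, S19, Y21.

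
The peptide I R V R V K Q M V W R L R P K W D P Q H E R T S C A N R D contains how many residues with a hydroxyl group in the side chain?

2

Serine (S), threonine (T), and tyrosine (Y) each carry a hydroxyl group on the side chain.
Matching residues: T23, S24.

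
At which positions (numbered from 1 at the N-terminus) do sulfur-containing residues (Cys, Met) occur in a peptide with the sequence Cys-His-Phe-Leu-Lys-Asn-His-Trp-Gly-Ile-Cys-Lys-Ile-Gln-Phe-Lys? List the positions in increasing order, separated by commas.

Matching residues: Cys1, Cys11.

1, 11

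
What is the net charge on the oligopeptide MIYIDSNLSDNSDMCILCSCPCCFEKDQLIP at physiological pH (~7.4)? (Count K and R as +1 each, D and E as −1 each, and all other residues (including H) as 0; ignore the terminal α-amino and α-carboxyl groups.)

Positive (K, R): K26 → +1.
Negative (D, E): D5, D10, D13, E25, D27 → −5.
Net charge = (+1) + (−5) = −4.

-4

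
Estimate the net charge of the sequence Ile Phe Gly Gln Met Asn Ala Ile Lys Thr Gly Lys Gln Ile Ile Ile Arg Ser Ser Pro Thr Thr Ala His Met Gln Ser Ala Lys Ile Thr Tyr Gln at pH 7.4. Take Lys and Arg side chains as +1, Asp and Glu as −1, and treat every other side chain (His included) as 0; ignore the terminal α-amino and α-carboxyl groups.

+4

Positive (K, R): Lys9, Lys12, Arg17, Lys29 → +4.
Negative (D, E): none → −0.
Net charge = (+4) + (−0) = +4.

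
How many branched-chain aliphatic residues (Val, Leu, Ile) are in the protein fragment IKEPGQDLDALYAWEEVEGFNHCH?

4

Matching residues: I1, L8, L11, V17.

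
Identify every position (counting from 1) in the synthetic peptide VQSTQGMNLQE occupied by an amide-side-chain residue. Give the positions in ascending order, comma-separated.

Matching residues: Q2, Q5, N8, Q10.

2, 5, 8, 10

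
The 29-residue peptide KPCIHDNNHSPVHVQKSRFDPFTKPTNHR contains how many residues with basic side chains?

Lysine (K), arginine (R), and histidine (H) have basic, nitrogen-containing side chains.
Matching residues: K1, H5, H9, H13, K16, R18, K24, H28, R29.

9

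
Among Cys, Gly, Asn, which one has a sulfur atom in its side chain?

Cys

Cysteine (C, thiol) and methionine (M, thioether) are the two sulfur-containing amino acids.
Of the listed options, only Cys belongs to this group.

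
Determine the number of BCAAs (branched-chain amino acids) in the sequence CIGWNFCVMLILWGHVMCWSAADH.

V, L, and I make up the branched-chain aliphatic group.
Matching residues: I2, V8, L10, I11, L12, V16.

6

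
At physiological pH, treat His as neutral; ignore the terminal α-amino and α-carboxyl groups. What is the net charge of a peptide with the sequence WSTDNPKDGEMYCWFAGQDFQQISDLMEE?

-6

At pH ~7.4 the Lys and Arg side chains are protonated (+1), the Asp and Glu side chains are deprotonated (−1), and with His taken as neutral all other side chains carry no charge.
Positive (K, R): K7 → +1.
Negative (D, E): D4, D8, E10, D19, D25, E28, E29 → −7.
Net charge = (+1) + (−7) = −6.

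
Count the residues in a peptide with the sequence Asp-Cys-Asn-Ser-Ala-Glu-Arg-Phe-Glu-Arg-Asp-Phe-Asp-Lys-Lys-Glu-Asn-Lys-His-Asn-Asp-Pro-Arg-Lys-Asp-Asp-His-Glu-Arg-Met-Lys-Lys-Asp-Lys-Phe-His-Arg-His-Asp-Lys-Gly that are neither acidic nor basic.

Acidic: D, E. Basic: K, R, H. All other residues are neither.
Matching residues: Cys2, Asn3, Ser4, Ala5, Phe8, Phe12, Asn17, Asn20, Pro22, Met30, Phe35, Gly41.

12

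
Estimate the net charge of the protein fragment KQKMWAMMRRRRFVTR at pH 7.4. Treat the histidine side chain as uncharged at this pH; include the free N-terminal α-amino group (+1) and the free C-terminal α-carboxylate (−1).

Near pH 7.4, K and R contribute +1 each, D and E contribute −1 each, and every other side chain (His included, as stated) is uncharged.
Positive (K, R): K1, K3, R9, R10, R11, R12, R16 → +7.
Negative (D, E): none → −0.
The N-terminus (+1) and C-terminus (−1) cancel.
Net charge = (+7) + (−0) = +7.

+7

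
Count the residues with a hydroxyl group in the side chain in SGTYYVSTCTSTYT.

Serine (S), threonine (T), and tyrosine (Y) each carry a hydroxyl group on the side chain.
Matching residues: S1, T3, Y4, Y5, S7, T8, T10, S11, T12, Y13, T14.

11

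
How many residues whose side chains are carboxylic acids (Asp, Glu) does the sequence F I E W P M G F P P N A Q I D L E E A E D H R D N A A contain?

Matching residues: E3, D15, E17, E18, E20, D21, D24.

7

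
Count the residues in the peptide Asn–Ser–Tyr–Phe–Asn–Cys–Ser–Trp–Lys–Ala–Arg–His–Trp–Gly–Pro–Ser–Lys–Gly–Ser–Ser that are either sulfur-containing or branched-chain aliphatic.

Sulfur-containing: C, M. Branched-chain aliphatic: I, L, V.
Sulfur-containing residues here: Cys6 (1).
Branched-chain aliphatic residues here: none (0).
The two groups share no amino acid, so total = 1 + 0 = 1.

1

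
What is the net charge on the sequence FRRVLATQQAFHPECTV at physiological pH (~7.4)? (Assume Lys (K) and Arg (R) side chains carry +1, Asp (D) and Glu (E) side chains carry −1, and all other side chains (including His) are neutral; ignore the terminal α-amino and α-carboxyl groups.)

Positive (K, R): R2, R3 → +2.
Negative (D, E): E14 → −1.
Net charge = (+2) + (−1) = +1.

+1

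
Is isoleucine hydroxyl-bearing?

No

Serine (S), threonine (T), and tyrosine (Y) each carry a hydroxyl group on the side chain.
Isoleucine is not in this group.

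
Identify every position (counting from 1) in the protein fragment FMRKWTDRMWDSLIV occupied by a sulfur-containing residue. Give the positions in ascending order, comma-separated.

Only Cys (C) and Met (M) have a sulfur atom in the side chain.
Matching residues: M2, M9.

2, 9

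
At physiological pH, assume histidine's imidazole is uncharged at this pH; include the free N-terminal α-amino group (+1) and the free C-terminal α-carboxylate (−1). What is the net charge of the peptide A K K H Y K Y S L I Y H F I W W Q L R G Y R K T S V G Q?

+6

At pH ~7.4 the Lys and Arg side chains are protonated (+1), the Asp and Glu side chains are deprotonated (−1), and with His taken as neutral all other side chains carry no charge.
Positive (K, R): K2, K3, K6, R19, R22, K23 → +6.
Negative (D, E): none → −0.
The N-terminus (+1) and C-terminus (−1) cancel.
Net charge = (+6) + (−0) = +6.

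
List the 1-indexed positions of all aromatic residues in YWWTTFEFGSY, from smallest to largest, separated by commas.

1, 2, 3, 6, 8, 11

F, W, and Y each carry an aromatic ring on the side chain.
Matching residues: Y1, W2, W3, F6, F8, Y11.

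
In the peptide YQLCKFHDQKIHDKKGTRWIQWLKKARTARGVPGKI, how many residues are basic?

12

K, R, and H are the three residues with basic side chains (ε-amine, guanidinium, and imidazole respectively).
Matching residues: K5, H7, K10, H12, K14, K15, R18, K24, K25, R27, R30, K35.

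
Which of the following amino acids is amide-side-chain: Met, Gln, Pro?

Only N (asparagine) and Q (glutamine) carry a side-chain carboxamide.
Of the listed options, only Gln belongs to this group.

Gln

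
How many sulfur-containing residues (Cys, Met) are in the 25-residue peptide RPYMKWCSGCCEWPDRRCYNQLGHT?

Matching residues: M4, C7, C10, C11, C18.

5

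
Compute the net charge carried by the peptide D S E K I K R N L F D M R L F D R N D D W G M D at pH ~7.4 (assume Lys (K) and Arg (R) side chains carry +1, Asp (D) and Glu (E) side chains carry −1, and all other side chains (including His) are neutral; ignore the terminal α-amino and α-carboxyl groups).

-2

Positive (K, R): K4, K6, R7, R13, R17 → +5.
Negative (D, E): D1, E3, D11, D16, D19, D20, D24 → −7.
Net charge = (+5) + (−7) = −2.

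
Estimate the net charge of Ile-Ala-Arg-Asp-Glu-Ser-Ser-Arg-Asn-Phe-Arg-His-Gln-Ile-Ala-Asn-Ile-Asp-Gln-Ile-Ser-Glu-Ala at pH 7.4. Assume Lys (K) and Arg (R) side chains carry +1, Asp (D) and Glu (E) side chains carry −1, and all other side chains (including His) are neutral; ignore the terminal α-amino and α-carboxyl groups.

-1

Positive (K, R): Arg3, Arg8, Arg11 → +3.
Negative (D, E): Asp4, Glu5, Asp18, Glu22 → −4.
Net charge = (+3) + (−4) = −1.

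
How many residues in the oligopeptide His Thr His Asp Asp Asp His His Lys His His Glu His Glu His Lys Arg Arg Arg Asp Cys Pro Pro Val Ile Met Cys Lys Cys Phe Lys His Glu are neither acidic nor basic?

Acidic: D, E. Basic: K, R, H. All other residues are neither.
Matching residues: Thr2, Cys21, Pro22, Pro23, Val24, Ile25, Met26, Cys27, Cys29, Phe30.

10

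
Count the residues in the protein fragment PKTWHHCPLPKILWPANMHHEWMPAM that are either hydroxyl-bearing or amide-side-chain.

Hydroxyl-bearing: S, T, Y. Amide-side-chain: N, Q.
Hydroxyl-bearing residues here: T3 (1).
Amide-side-chain residues here: N17 (1).
The two groups share no amino acid, so total = 1 + 1 = 2.

2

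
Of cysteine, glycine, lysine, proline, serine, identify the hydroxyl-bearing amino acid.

serine

S, T, and Y are the three residues with a side-chain hydroxyl.
Of the listed options, only serine belongs to this group.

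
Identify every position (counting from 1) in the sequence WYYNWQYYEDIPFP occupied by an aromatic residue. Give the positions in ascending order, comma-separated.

F, W, and Y each carry an aromatic ring on the side chain.
Matching residues: W1, Y2, Y3, W5, Y7, Y8, F13.

1, 2, 3, 5, 7, 8, 13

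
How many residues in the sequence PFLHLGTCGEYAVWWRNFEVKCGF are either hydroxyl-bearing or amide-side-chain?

3

Hydroxyl-bearing: S, T, Y. Amide-side-chain: N, Q.
Hydroxyl-bearing residues here: T7, Y11 (2).
Amide-side-chain residues here: N17 (1).
The two groups share no amino acid, so total = 2 + 1 = 3.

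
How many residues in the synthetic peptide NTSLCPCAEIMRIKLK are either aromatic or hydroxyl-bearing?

Aromatic: F, W, Y. Hydroxyl-bearing: S, T, Y.
Aromatic residues here: none (0).
Hydroxyl-bearing residues here: T2, S3 (2).
(Y belongs to both groups, but none appear in this sequence.) Total = 0 + 2 = 2.

2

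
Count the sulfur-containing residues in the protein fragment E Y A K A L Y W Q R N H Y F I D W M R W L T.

Cysteine (C, thiol) and methionine (M, thioether) are the two sulfur-containing amino acids.
Matching residues: M18.

1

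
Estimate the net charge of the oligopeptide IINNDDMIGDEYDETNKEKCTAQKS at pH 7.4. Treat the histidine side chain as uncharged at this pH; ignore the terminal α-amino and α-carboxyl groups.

-4

At pH ~7.4 the Lys and Arg side chains are protonated (+1), the Asp and Glu side chains are deprotonated (−1), and with His taken as neutral all other side chains carry no charge.
Positive (K, R): K17, K19, K24 → +3.
Negative (D, E): D5, D6, D10, E11, D13, E14, E18 → −7.
Net charge = (+3) + (−7) = −4.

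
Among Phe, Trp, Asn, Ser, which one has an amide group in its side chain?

Asn

Only N (asparagine) and Q (glutamine) carry a side-chain carboxamide.
Of the listed options, only Asn belongs to this group.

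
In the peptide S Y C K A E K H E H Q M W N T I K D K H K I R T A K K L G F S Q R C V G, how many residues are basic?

12

Lysine (K), arginine (R), and histidine (H) have basic, nitrogen-containing side chains.
Matching residues: K4, K7, H8, H10, K17, K19, H20, K21, R23, K26, K27, R33.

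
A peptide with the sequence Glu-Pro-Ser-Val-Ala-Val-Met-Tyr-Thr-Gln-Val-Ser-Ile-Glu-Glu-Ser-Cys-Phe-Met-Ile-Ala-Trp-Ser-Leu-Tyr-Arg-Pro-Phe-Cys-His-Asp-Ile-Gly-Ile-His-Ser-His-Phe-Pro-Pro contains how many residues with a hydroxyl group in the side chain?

8

S, T, and Y are the three residues with a side-chain hydroxyl.
Matching residues: Ser3, Tyr8, Thr9, Ser12, Ser16, Ser23, Tyr25, Ser36.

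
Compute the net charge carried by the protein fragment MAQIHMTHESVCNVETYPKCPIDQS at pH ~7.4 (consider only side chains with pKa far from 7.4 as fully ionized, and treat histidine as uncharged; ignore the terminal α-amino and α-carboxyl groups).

Near pH 7.4, K and R contribute +1 each, D and E contribute −1 each, and every other side chain (His included, as stated) is uncharged.
Positive (K, R): K19 → +1.
Negative (D, E): E9, E15, D23 → −3.
Net charge = (+1) + (−3) = −2.

-2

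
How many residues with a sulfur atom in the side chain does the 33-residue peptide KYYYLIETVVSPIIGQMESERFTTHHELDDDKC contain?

Only Cys (C) and Met (M) have a sulfur atom in the side chain.
Matching residues: M17, C33.

2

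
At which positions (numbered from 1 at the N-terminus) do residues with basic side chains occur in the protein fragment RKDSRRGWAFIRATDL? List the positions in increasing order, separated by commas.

1, 2, 5, 6, 12

K, R, and H are the three residues with basic side chains (ε-amine, guanidinium, and imidazole respectively).
Matching residues: R1, K2, R5, R6, R12.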